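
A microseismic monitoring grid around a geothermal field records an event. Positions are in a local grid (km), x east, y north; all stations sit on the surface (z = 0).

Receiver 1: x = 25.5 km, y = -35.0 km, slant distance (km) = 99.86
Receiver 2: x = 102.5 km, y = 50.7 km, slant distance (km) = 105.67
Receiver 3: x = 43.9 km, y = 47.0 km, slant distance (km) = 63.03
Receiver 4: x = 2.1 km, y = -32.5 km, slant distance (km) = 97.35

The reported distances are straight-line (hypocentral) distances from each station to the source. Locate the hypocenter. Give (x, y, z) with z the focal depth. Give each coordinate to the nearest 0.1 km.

x ≈ 11.9 km, y ≈ 47.7 km, depth ≈ 54.3 km

Each station gives a sphere (x−x_i)² + (y−y_i)² + z² = d_i² (stations at z=0).
Subtracting the Receiver 1 sphere from Receiver 2 and Receiver 3: z² cancels, leaving linear equations in x and y:
154.0 x + 171.4 y = 10007.36
36.8 x + 164.0 y = 8260.20
Solving: x ≈ 11.896, y ≈ 47.698 km (keep extra digits for the depth step; rounded: 11.9, 47.7).
Then from the Receiver 1 sphere: z² = 99.86² − (x − 25.5)² − (y + 35.0)² with x = 11.896, y = 47.698, so z ≈ 54.295 ≈ 54.3 km.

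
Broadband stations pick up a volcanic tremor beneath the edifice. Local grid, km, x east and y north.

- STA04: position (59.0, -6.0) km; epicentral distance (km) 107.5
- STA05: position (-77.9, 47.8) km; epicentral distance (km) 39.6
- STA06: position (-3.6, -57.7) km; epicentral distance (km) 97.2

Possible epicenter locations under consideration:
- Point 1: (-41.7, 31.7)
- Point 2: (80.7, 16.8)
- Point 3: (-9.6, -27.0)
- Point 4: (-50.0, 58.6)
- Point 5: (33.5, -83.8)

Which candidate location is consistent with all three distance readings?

For each candidate, compare |candidate − station| to the reported distance:
Point 1: residuals STA04 0.0, STA05 0.0, STA06 0.0 → max 0.0 km
Point 2: residuals STA04 76.0, STA05 122.0, STA06 15.3 → max 122.0 km
Point 3: residuals STA04 35.8, STA05 61.7, STA06 65.9 → max 65.9 km
Point 4: residuals STA04 19.2, STA05 9.7, STA06 28.0 → max 28.0 km
Point 5: residuals STA04 25.6, STA05 132.8, STA06 51.8 → max 132.8 km
Only Point 1 has all residuals ≈ 0.

Point 1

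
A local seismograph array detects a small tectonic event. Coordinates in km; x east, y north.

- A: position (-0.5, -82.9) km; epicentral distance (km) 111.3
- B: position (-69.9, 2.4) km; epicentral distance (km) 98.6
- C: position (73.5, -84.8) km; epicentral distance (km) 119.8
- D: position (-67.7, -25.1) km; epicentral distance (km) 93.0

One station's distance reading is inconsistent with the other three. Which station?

D

Solve using three stations at a time. Using A, B, C (subtract circle equations pairwise → linear system) gives (x, y) ≈ (26.0, 25.2).
Distances from that point to each station vs reported:
  A: calculated 111.3 vs reported 111.3 → residual 0.0 km
  B: calculated 98.6 vs reported 98.6 → residual 0.0 km
  C: calculated 119.8 vs reported 119.8 → residual 0.0 km
  D: calculated 106.4 vs reported 93.0 → residual 13.4 km
A, B, C are mutually consistent (residuals ≈ 0); D is off by 13.4 km.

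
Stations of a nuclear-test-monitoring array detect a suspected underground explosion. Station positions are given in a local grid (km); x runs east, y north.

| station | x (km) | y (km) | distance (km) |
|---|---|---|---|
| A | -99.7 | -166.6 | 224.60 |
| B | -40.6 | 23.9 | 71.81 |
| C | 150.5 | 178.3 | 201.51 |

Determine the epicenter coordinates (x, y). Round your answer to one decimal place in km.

Circle about each station: (x + 99.7)² + (y + 166.6)² = 224.60²; (x + 40.6)² + (y − 23.9)² = 71.81²; (x − 150.5)² + (y − 178.3)² = 201.51².
Subtracting pairs of circle equations eliminates x²+y² and gives linear equations (the radical axes):
118.2 x + 381.0 y = 9812.40
500.4 x + 689.8 y = 26584.37
Solving the 2×2 system: x ≈ 30.8, y ≈ 16.2 km.
Check against A (with the unrounded x, y): √((x + 99.7)²+(y + 166.6)²) = 224.60 ≈ 224.60 km. ✓

x ≈ 30.8 km, y ≈ 16.2 km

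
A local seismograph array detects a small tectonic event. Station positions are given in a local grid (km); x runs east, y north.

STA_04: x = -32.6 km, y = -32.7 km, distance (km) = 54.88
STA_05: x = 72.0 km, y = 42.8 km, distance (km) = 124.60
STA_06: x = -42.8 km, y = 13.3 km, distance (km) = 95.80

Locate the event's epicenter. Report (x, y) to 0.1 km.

Circle about each station: (x + 32.6)² + (y + 32.7)² = 54.88²; (x − 72.0)² + (y − 42.8)² = 124.60²; (x + 42.8)² + (y − 13.3)² = 95.80².
Subtracting pairs of circle equations eliminates x²+y² and gives linear equations (the radical axes):
209.2 x + 151.0 y = -7629.56
-20.4 x + 92.0 y = -6289.15
Solving the 2×2 system: x ≈ 11.1, y ≈ -65.9 km.

x ≈ 11.1 km, y ≈ -65.9 km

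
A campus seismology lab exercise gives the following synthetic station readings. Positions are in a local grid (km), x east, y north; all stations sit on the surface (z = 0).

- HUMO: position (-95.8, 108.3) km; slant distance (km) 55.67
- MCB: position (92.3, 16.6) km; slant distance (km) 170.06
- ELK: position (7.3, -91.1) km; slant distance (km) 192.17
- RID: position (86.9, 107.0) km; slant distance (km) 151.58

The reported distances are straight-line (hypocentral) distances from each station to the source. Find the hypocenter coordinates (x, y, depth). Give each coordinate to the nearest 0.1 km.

Each station gives a sphere (x−x_i)² + (y−y_i)² + z² = d_i² (stations at z=0).
Subtracting the HUMO sphere from MCB and ELK: z² cancels, leaving linear equations in x and y:
376.2 x − 183.4 y = -37932.93
206.2 x − 398.8 y = -46384.19
Solving: x ≈ -59.003, y ≈ 85.802 km (keep extra digits for the depth step; rounded: -59.0, 85.8).
Then from the HUMO sphere: z² = 55.67² − (x + 95.8)² − (y − 108.3)² with x = -59.003, y = 85.802, so z ≈ 35.199 ≈ 35.2 km.

(-59.0, 85.8, 35.2)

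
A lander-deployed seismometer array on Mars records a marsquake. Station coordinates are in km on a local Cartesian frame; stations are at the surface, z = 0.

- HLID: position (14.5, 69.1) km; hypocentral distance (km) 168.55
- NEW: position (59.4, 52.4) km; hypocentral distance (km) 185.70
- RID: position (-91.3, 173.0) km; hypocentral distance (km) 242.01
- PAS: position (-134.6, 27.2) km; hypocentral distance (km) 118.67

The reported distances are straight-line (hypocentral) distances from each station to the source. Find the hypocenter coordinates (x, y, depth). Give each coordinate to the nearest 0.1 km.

(-76.8, -63.2, 50.7)

Each station gives a sphere (x−x_i)² + (y−y_i)² + z² = d_i² (stations at z=0).
Subtracting the HLID sphere from NEW and RID: z² cancels, leaving linear equations in x and y:
89.8 x − 33.4 y = -4786.33
-211.6 x + 207.8 y = 3119.89
Solving: x ≈ -76.804, y ≈ -63.195 km (keep extra digits for the depth step; rounded: -76.8, -63.2).
Then from the HLID sphere: z² = 168.55² − (x − 14.5)² − (y − 69.1)² with x = -76.804, y = -63.195, so z ≈ 50.702 ≈ 50.7 km.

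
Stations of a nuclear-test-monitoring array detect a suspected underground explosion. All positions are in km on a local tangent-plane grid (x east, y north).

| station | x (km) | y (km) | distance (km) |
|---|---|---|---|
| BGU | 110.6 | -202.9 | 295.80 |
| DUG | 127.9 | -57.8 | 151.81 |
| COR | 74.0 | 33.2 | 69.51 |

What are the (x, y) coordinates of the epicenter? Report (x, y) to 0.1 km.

(109.6, 92.9)

Circle about each station: (x − 110.6)² + (y + 202.9)² = 295.80²; (x − 127.9)² + (y + 57.8)² = 151.81²; (x − 74.0)² + (y − 33.2)² = 69.51².
Subtracting pairs of circle equations eliminates x²+y² and gives linear equations (the radical axes):
34.6 x + 290.2 y = 30749.84
-73.2 x + 472.2 y = 35843.47
Solving the 2×2 system: x ≈ 109.6, y ≈ 92.9 km.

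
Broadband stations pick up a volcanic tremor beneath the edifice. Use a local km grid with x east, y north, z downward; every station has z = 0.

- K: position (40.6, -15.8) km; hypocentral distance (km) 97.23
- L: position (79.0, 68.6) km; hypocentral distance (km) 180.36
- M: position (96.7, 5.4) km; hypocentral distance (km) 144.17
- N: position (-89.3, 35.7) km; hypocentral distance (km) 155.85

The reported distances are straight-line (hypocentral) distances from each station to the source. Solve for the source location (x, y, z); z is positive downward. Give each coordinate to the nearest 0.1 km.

(-3.5, -81.5, 56.5)

Each station gives a sphere (x−x_i)² + (y−y_i)² + z² = d_i² (stations at z=0).
Subtracting the K sphere from L and M: z² cancels, leaving linear equations in x and y:
76.8 x + 168.8 y = -14027.10
112.2 x + 42.4 y = -3849.27
Solving: x ≈ -3.507, y ≈ -81.503 km (keep extra digits for the depth step; rounded: -3.5, -81.5).
Then from the K sphere: z² = 97.23² − (x − 40.6)² − (y + 15.8)² with x = -3.507, y = -81.503, so z ≈ 56.492 ≈ 56.5 km.
Check against N (with the unrounded solution): distance 155.85 ≈ 155.85 km. ✓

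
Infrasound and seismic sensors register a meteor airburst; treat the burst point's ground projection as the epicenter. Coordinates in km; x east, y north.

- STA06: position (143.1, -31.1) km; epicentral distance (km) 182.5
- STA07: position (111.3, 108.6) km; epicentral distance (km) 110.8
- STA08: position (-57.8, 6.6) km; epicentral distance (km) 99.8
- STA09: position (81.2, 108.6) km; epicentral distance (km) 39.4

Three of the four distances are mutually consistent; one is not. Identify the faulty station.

STA09

Solve using three stations at a time. Using STA06, STA07, STA08 (subtract circle equations pairwise → linear system) gives (x, y) ≈ (2.9, 85.7).
Distances from that point to each station vs reported:
  STA06: calculated 182.5 vs reported 182.5 → residual 0.0 km
  STA07: calculated 110.8 vs reported 110.8 → residual 0.0 km
  STA08: calculated 99.7 vs reported 99.8 → residual 0.1 km
  STA09: calculated 81.5 vs reported 39.4 → residual 42.1 km
STA06, STA07, STA08 are mutually consistent (residuals ≈ 0); STA09 is off by 42.1 km.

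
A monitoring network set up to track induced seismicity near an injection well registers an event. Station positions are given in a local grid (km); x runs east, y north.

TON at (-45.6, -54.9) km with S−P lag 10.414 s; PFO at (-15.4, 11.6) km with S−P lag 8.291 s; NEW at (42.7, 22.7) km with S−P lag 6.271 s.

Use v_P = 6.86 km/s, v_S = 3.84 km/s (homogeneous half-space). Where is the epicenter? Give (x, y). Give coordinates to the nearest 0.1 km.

Distance from S−P lag: d = Δt · v_P v_S / (v_P − v_S) = Δt · (6.86·3.84)/(6.86−3.84) ≈ 8.7226·Δt.
So d_TON = 90.84, d_PFO = 72.32, d_NEW = 54.70 km.
Circle about each station: (x + 45.6)² + (y + 54.9)² = 90.84²; (x + 15.4)² + (y − 11.6)² = 72.32²; (x − 42.7)² + (y − 22.7)² = 54.70².
Subtracting the TON equation from the PFO and NEW equations removes the quadratic terms:
60.4 x + 133.0 y = -1699.93
176.6 x + 155.2 y = 2505.03
Solving the 2×2 system: x ≈ 42.3, y ≈ -32.0 km.

(42.3, -32.0)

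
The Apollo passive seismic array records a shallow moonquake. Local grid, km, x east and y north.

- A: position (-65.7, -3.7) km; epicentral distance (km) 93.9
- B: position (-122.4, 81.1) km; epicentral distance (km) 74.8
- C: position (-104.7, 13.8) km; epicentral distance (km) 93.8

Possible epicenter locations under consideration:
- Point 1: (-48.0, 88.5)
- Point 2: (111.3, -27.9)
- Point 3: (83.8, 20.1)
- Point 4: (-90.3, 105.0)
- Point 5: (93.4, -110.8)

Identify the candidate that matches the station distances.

Point 1

For each candidate, compare |candidate − station| to the reported distance:
Point 1: residuals A 0.0, B 0.0, C 0.0 → max 0.0 km
Point 2: residuals A 84.7, B 183.1, C 126.2 → max 183.1 km
Point 3: residuals A 57.5, B 140.2, C 94.8 → max 140.2 km
Point 4: residuals A 17.5, B 34.8, C 1.5 → max 34.8 km
Point 5: residuals A 97.9, B 214.0, C 140.2 → max 214.0 km
Only Point 1 has all residuals ≈ 0.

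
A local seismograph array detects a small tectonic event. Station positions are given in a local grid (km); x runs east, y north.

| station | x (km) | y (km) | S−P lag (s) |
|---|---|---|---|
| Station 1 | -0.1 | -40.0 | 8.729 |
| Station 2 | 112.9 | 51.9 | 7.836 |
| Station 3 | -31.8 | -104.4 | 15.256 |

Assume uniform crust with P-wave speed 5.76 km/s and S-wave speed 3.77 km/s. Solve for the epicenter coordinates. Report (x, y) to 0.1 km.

(27.4, 51.2)

Distance from S−P lag: d = Δt · v_P v_S / (v_P − v_S) = Δt · (5.76·3.77)/(5.76−3.77) ≈ 10.9122·Δt.
So d_Station 1 = 95.25, d_Station 2 = 85.51, d_Station 3 = 166.48 km.
Circle about each station: (x + 0.1)² + (y + 40.0)² = 95.25²; (x − 112.9)² + (y − 51.9)² = 85.51²; (x + 31.8)² + (y + 104.4)² = 166.48².
Subtracting pairs of circle equations eliminates x²+y² and gives linear equations (the radical axes):
226.0 x + 183.8 y = 15600.61
-63.4 x − 128.8 y = -8332.44
Solving the 2×2 system: x ≈ 27.4, y ≈ 51.2 km.
Check against Station 1 (with the unrounded x, y): √((x + 0.1)²+(y + 40.0)²) = 95.27 ≈ 95.25 km. ✓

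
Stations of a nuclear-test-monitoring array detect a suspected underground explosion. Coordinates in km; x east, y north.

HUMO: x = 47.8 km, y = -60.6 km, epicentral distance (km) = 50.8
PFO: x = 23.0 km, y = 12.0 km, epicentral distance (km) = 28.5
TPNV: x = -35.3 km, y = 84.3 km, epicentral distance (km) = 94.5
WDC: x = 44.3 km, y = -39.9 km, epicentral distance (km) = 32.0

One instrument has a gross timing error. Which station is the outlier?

TPNV

Solve using three stations at a time. Using HUMO, PFO, WDC (subtract circle equations pairwise → linear system) gives (x, y) ≈ (21.9, -16.7).
Distances from that point to each station vs reported:
  HUMO: calculated 50.9 vs reported 50.8 → residual 0.1 km
  PFO: calculated 28.8 vs reported 28.5 → residual 0.3 km
  TPNV: calculated 116.1 vs reported 94.5 → residual 21.6 km
  WDC: calculated 32.2 vs reported 32.0 → residual 0.2 km
HUMO, PFO, WDC are mutually consistent (residuals ≈ 0); TPNV is off by 21.6 km.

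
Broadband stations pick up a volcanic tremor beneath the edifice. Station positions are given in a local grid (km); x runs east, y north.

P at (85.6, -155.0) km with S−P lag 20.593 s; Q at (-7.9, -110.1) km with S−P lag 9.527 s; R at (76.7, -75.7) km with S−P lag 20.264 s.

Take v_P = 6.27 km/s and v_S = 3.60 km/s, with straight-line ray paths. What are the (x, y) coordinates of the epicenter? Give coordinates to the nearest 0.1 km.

Distance from S−P lag: d = Δt · v_P v_S / (v_P − v_S) = Δt · (6.27·3.60)/(6.27−3.60) ≈ 8.4539·Δt.
So d_P = 174.09, d_Q = 80.54, d_R = 171.31 km.
Circle about each station: (x − 85.6)² + (y + 155.0)² = 174.09²; (x + 7.9)² + (y + 110.1)² = 80.54²; (x − 76.7)² + (y + 75.7)² = 171.31².
Subtracting the P equation from the Q and R equations removes the quadratic terms:
-187.0 x + 89.8 y = 4652.70
-17.8 x + 158.6 y = -18778.77
Solving the 2×2 system: x ≈ -86.4, y ≈ -128.1 km.

(-86.4, -128.1)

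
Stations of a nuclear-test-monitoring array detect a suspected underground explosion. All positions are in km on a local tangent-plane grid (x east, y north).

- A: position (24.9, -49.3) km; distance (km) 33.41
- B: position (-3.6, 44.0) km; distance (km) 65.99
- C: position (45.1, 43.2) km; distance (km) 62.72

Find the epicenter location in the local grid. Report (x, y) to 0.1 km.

Circle about each station: (x − 24.9)² + (y + 49.3)² = 33.41²; (x + 3.6)² + (y − 44.0)² = 65.99²; (x − 45.1)² + (y − 43.2)² = 62.72².
Subtracting the A equation from the B and C equations removes the quadratic terms:
-57.0 x + 186.6 y = -4339.99
40.4 x + 185.0 y = -1967.82
Solving the 2×2 system: x ≈ 24.1, y ≈ -15.9 km.

24.1 km east, -15.9 km north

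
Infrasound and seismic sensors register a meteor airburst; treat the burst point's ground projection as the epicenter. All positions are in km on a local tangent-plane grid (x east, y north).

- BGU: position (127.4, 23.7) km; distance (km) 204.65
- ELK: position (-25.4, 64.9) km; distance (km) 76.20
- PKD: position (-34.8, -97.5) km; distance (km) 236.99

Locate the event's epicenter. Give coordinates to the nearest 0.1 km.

x ≈ -41.4 km, y ≈ 139.4 km

Circle about each station: (x − 127.4)² + (y − 23.7)² = 204.65²; (x + 25.4)² + (y − 64.9)² = 76.20²; (x + 34.8)² + (y + 97.5)² = 236.99².
Subtracting the BGU equation from the ELK and PKD equations removes the quadratic terms:
-305.6 x + 82.4 y = 24139.90
-324.4 x − 242.4 y = -20357.80
Solving the 2×2 system: x ≈ -41.4, y ≈ 139.4 km.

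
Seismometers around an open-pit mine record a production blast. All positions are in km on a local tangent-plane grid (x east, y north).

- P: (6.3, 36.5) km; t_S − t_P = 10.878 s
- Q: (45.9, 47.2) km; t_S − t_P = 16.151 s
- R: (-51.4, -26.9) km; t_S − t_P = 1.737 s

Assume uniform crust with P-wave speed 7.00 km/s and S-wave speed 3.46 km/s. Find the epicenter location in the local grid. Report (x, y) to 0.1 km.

(-41.2, -20.8)

Distance from S−P lag: d = Δt · v_P v_S / (v_P − v_S) = Δt · (7.00·3.46)/(7.00−3.46) ≈ 6.8418·Δt.
So d_P = 74.43, d_Q = 110.50, d_R = 11.88 km.
Circle about each station: (x − 6.3)² + (y − 36.5)² = 74.43²; (x − 45.9)² + (y − 47.2)² = 110.50²; (x + 51.4)² + (y + 26.9)² = 11.88².
Subtracting pairs of circle equations eliminates x²+y² and gives linear equations (the radical axes):
79.2 x + 21.4 y = -3707.72
-115.4 x − 126.8 y = 7392.32
Solving the 2×2 system: x ≈ -41.2, y ≈ -20.8 km.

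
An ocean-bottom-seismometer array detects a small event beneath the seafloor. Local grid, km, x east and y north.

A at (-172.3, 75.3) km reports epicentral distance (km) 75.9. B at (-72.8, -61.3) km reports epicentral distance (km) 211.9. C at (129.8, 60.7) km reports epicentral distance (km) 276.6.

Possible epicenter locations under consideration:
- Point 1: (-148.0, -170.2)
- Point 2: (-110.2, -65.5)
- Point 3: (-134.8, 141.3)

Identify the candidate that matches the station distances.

Point 3

For each candidate, compare |candidate − station| to the reported distance:
Point 1: residuals A 170.8, B 79.6, C 84.6 → max 170.8 km
Point 2: residuals A 78.0, B 174.3, C 5.4 → max 174.3 km
Point 3: residuals A 0.0, B 0.0, C 0.0 → max 0.0 km
Only Point 3 has all residuals ≈ 0.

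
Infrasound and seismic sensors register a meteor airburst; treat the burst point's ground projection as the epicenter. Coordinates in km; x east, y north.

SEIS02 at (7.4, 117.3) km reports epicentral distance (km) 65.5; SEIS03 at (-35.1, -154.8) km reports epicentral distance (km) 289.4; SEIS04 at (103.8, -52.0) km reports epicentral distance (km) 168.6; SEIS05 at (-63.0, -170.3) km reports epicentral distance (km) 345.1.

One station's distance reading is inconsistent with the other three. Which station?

SEIS05

Solve using three stations at a time. Using SEIS02, SEIS03, SEIS04 (subtract circle equations pairwise → linear system) gives (x, y) ≈ (72.8, 113.7).
Distances from that point to each station vs reported:
  SEIS02: calculated 65.5 vs reported 65.5 → residual 0.0 km
  SEIS03: calculated 289.4 vs reported 289.4 → residual 0.0 km
  SEIS04: calculated 168.6 vs reported 168.6 → residual 0.0 km
  SEIS05: calculated 314.8 vs reported 345.1 → residual 30.3 km
SEIS02, SEIS03, SEIS04 are mutually consistent (residuals ≈ 0); SEIS05 is off by 30.3 km.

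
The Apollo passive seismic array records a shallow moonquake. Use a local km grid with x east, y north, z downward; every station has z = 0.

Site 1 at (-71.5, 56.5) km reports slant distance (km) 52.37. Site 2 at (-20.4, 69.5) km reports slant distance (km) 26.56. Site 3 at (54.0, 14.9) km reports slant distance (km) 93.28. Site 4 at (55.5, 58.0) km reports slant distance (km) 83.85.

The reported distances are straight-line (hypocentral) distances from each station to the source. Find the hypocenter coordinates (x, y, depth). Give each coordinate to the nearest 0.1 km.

(-24.9, 58.6, 23.8)

Each station gives a sphere (x−x_i)² + (y−y_i)² + z² = d_i² (stations at z=0).
Subtracting the Site 1 sphere from Site 2 and Site 3: z² cancels, leaving linear equations in x and y:
102.2 x + 26.0 y = -1020.91
251.0 x − 83.2 y = -11125.03
Solving: x ≈ -24.898, y ≈ 58.602 km (keep extra digits for the depth step; rounded: -24.9, 58.6).
Then from the Site 1 sphere: z² = 52.37² − (x + 71.5)² − (y − 56.5)² with x = -24.898, y = 58.602, so z ≈ 23.800 ≈ 23.8 km.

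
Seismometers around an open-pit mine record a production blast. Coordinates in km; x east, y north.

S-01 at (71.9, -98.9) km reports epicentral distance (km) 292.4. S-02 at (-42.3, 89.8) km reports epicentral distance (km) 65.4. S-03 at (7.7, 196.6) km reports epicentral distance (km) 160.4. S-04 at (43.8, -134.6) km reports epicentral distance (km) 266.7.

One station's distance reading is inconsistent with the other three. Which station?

Solve using three stations at a time. Using S-02, S-03, S-04 (subtract circle equations pairwise → linear system) gives (x, y) ≈ (-107.5, 85.0).
Distances from that point to each station vs reported:
  S-01: calculated 256.9 vs reported 292.4 → residual 35.5 km
  S-02: calculated 65.4 vs reported 65.4 → residual 0.0 km
  S-03: calculated 160.4 vs reported 160.4 → residual 0.0 km
  S-04: calculated 266.7 vs reported 266.7 → residual 0.0 km
S-02, S-03, S-04 are mutually consistent (residuals ≈ 0); S-01 is off by 35.5 km.

S-01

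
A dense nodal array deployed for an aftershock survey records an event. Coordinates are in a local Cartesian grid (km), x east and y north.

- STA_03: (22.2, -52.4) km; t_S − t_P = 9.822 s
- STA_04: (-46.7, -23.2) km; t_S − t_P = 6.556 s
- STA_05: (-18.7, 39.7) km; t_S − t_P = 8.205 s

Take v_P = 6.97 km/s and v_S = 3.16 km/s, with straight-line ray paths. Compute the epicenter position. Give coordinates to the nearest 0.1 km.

x ≈ -12.3 km, y ≈ -7.3 km

Distance from S−P lag: d = Δt · v_P v_S / (v_P − v_S) = Δt · (6.97·3.16)/(6.97−3.16) ≈ 5.7809·Δt.
So d_STA_03 = 56.78, d_STA_04 = 37.90, d_STA_05 = 47.43 km.
Circle about each station: (x − 22.2)² + (y + 52.4)² = 56.78²; (x + 46.7)² + (y + 23.2)² = 37.90²; (x + 18.7)² + (y − 39.7)² = 47.43².
Subtracting the STA_03 equation from the STA_04 and STA_05 equations removes the quadratic terms:
-137.8 x + 58.4 y = 1268.09
-81.8 x + 184.2 y = -338.46
Solving the 2×2 system: x ≈ -12.3, y ≈ -7.3 km.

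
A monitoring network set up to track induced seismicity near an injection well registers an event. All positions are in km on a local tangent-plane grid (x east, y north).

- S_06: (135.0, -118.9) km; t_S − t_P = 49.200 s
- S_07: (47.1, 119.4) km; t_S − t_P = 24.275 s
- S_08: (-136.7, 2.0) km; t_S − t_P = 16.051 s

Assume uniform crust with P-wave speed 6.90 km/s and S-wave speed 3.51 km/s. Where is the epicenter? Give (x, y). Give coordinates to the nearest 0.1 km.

-126.3 km east, 116.2 km north

Distance from S−P lag: d = Δt · v_P v_S / (v_P − v_S) = Δt · (6.90·3.51)/(6.90−3.51) ≈ 7.1442·Δt.
So d_S_06 = 351.50, d_S_07 = 173.43, d_S_08 = 114.67 km.
Circle about each station: (x − 135.0)² + (y + 118.9)² = 351.50²; (x − 47.1)² + (y − 119.4)² = 173.43²; (x + 136.7)² + (y − 2.0)² = 114.67².
Subtracting the S_06 equation from the S_07 and S_08 equations removes the quadratic terms:
-175.8 x + 476.6 y = 77586.85
-543.4 x + 241.8 y = 96731.72
Solving the 2×2 system: x ≈ -126.3, y ≈ 116.2 km.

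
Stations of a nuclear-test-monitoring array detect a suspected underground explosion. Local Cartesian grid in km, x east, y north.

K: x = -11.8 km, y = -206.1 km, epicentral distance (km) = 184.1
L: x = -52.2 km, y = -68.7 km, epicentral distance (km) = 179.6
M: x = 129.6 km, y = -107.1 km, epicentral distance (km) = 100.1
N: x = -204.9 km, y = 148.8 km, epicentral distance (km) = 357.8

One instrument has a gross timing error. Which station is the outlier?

Solve using three stations at a time. Using L, M, N (subtract circle equations pairwise → linear system) gives (x, y) ≈ (116.8, -7.9).
Distances from that point to each station vs reported:
  K: calculated 236.3 vs reported 184.1 → residual 52.2 km
  L: calculated 179.6 vs reported 179.6 → residual 0.0 km
  M: calculated 100.1 vs reported 100.1 → residual 0.0 km
  N: calculated 357.8 vs reported 357.8 → residual 0.0 km
L, M, N are mutually consistent (residuals ≈ 0); K is off by 52.2 km.

K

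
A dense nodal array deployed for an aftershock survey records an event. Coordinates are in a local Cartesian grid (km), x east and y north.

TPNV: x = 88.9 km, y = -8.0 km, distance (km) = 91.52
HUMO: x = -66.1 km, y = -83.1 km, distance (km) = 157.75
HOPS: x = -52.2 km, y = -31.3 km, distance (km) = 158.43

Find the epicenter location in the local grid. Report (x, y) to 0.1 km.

Circle about each station: (x − 88.9)² + (y + 8.0)² = 91.52²; (x + 66.1)² + (y + 83.1)² = 157.75²; (x + 52.2)² + (y + 31.3)² = 158.43².
Subtracting the TPNV equation from the HUMO and HOPS equations removes the quadratic terms:
-310.0 x − 150.2 y = -13201.54
-282.2 x − 46.6 y = -20986.83
Solving the 2×2 system: x ≈ 90.8, y ≈ -99.5 km.

90.8 km east, -99.5 km north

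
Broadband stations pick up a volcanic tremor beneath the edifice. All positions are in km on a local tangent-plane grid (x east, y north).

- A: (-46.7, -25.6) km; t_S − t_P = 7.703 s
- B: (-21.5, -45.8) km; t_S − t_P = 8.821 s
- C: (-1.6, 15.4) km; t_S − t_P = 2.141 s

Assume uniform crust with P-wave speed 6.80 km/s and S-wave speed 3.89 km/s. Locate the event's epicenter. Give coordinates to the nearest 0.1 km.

Distance from S−P lag: d = Δt · v_P v_S / (v_P − v_S) = Δt · (6.80·3.89)/(6.80−3.89) ≈ 9.0900·Δt.
So d_A = 70.02, d_B = 80.18, d_C = 19.46 km.
Circle about each station: (x + 46.7)² + (y + 25.6)² = 70.02²; (x + 21.5)² + (y + 45.8)² = 80.18²; (x + 1.6)² + (y − 15.4)² = 19.46².
Subtracting pairs of circle equations eliminates x²+y² and gives linear equations (the radical axes):
50.4 x − 40.4 y = -1802.39
90.2 x + 82.0 y = 1927.58
Solving the 2×2 system: x ≈ -9.0, y ≈ 33.4 km.

x ≈ -9.0 km, y ≈ 33.4 km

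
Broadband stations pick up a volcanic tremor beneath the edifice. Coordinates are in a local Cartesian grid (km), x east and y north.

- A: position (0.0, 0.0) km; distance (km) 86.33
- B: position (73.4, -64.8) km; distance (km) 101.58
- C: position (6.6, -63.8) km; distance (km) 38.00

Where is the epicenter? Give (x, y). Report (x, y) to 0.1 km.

-26.7 km east, -82.1 km north

Circle about each station: x² + y² = 86.33²; (x − 73.4)² + (y + 64.8)² = 101.58²; (x − 6.6)² + (y + 63.8)² = 38.00².
Subtracting the A equation from the B and C equations removes the quadratic terms:
146.8 x − 129.6 y = 6720.97
13.2 x − 127.6 y = 10122.87
Solving the 2×2 system: x ≈ -26.7, y ≈ -82.1 km.
Check against A (with the unrounded x, y): √(x²+y²) = 86.32 ≈ 86.33 km. ✓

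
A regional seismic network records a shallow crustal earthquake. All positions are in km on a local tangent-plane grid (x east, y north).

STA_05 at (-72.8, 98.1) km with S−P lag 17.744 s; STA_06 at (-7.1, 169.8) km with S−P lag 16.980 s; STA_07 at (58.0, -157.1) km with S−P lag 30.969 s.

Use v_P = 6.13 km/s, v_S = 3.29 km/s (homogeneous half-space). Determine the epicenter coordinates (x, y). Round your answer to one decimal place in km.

Distance from S−P lag: d = Δt · v_P v_S / (v_P − v_S) = Δt · (6.13·3.29)/(6.13−3.29) ≈ 7.1013·Δt.
So d_STA_05 = 126.01, d_STA_06 = 120.58, d_STA_07 = 219.92 km.
Circle about each station: (x + 72.8)² + (y − 98.1)² = 126.01²; (x + 7.1)² + (y − 169.8)² = 120.58²; (x − 58.0)² + (y + 157.1)² = 219.92².
Subtracting the STA_05 equation from the STA_06 and STA_07 equations removes the quadratic terms:
131.4 x + 143.4 y = 15297.98
261.6 x − 510.4 y = -19365.33
Solving the 2×2 system: x ≈ 48.1, y ≈ 62.6 km.

48.1 km east, 62.6 km north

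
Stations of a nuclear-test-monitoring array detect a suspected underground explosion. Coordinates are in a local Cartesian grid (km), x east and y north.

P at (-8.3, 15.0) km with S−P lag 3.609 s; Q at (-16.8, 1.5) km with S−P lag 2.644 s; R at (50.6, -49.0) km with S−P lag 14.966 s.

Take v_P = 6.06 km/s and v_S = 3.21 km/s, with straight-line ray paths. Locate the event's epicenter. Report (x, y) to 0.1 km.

(-32.5, 10.4)

Distance from S−P lag: d = Δt · v_P v_S / (v_P − v_S) = Δt · (6.06·3.21)/(6.06−3.21) ≈ 6.8255·Δt.
So d_P = 24.63, d_Q = 18.05, d_R = 102.15 km.
Circle about each station: (x + 8.3)² + (y − 15.0)² = 24.63²; (x + 16.8)² + (y − 1.5)² = 18.05²; (x − 50.6)² + (y + 49.0)² = 102.15².
Subtracting pairs of circle equations eliminates x²+y² and gives linear equations (the radical axes):
-17.0 x − 27.0 y = 271.43
117.8 x − 128.0 y = -5160.52
Solving the 2×2 system: x ≈ -32.5, y ≈ 10.4 km.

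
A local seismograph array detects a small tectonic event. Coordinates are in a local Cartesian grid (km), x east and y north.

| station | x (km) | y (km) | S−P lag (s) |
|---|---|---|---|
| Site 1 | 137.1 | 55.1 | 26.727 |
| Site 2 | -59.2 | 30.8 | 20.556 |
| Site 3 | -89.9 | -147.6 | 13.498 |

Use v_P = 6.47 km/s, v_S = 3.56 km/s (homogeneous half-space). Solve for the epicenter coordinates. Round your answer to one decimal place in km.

Distance from S−P lag: d = Δt · v_P v_S / (v_P − v_S) = Δt · (6.47·3.56)/(6.47−3.56) ≈ 7.9152·Δt.
So d_Site 1 = 211.55, d_Site 2 = 162.70, d_Site 3 = 106.84 km.
Circle about each station: (x − 137.1)² + (y − 55.1)² = 211.55²; (x + 59.2)² + (y − 30.8)² = 162.70²; (x + 89.9)² + (y + 147.6)² = 106.84².
Subtracting the Site 1 equation from the Site 2 and Site 3 equations removes the quadratic terms:
-392.6 x − 48.6 y = 902.97
-454.0 x − 405.4 y = 41373.97
Solving the 2×2 system: x ≈ 12.0, y ≈ -115.5 km.

12.0 km east, -115.5 km north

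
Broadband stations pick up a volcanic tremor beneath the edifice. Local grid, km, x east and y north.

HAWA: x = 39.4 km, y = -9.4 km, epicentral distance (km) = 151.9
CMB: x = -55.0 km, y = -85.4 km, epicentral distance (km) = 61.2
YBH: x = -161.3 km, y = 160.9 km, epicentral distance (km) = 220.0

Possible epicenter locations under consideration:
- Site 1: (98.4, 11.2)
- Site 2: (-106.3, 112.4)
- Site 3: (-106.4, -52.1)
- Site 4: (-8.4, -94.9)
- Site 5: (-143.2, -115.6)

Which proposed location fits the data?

Site 3

For each candidate, compare |candidate − station| to the reported distance:
Site 1: residuals HAWA 89.4, CMB 120.1, YBH 79.8 → max 120.1 km
Site 2: residuals HAWA 38.0, CMB 143.1, YBH 146.7 → max 146.7 km
Site 3: residuals HAWA 0.0, CMB 0.0, YBH 0.0 → max 0.0 km
Site 4: residuals HAWA 53.9, CMB 13.6, YBH 78.0 → max 78.0 km
Site 5: residuals HAWA 59.3, CMB 32.0, YBH 57.1 → max 59.3 km
Only Site 3 has all residuals ≈ 0.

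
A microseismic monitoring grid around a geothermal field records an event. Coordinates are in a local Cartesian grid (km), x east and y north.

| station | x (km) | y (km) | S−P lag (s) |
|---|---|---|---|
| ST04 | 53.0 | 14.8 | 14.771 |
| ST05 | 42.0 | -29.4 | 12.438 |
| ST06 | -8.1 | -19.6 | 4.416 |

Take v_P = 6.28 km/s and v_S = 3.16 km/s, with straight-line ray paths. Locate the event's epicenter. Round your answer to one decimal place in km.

Distance from S−P lag: d = Δt · v_P v_S / (v_P − v_S) = Δt · (6.28·3.16)/(6.28−3.16) ≈ 6.3605·Δt.
So d_ST04 = 93.95, d_ST05 = 79.11, d_ST06 = 28.09 km.
Circle about each station: (x − 53.0)² + (y − 14.8)² = 93.95²; (x − 42.0)² + (y + 29.4)² = 79.11²; (x + 8.1)² + (y + 19.6)² = 28.09².
Subtracting the ST04 equation from the ST05 and ST06 equations removes the quadratic terms:
-22.0 x − 88.4 y = 2168.53
-122.2 x − 68.8 y = 5459.28
Solving the 2×2 system: x ≈ -35.9, y ≈ -15.6 km.
Check against ST04 (with the unrounded x, y): √((x − 53.0)²+(y − 14.8)²) = 93.95 ≈ 93.95 km. ✓

x ≈ -35.9 km, y ≈ -15.6 km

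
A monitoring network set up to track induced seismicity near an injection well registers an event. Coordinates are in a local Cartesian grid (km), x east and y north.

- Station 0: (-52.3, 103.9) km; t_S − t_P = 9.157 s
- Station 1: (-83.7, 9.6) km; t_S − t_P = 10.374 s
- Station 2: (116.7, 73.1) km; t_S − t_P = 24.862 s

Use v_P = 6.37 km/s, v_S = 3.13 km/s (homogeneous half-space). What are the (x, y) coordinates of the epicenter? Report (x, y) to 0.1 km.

x ≈ -34.6 km, y ≈ 50.4 km

Distance from S−P lag: d = Δt · v_P v_S / (v_P − v_S) = Δt · (6.37·3.13)/(6.37−3.13) ≈ 6.1537·Δt.
So d_Station 0 = 56.35, d_Station 1 = 63.84, d_Station 2 = 152.99 km.
Circle about each station: (x + 52.3)² + (y − 103.9)² = 56.35²; (x + 83.7)² + (y − 9.6)² = 63.84²; (x − 116.7)² + (y − 73.1)² = 152.99².
Subtracting pairs of circle equations eliminates x²+y² and gives linear equations (the radical axes):
-62.8 x − 188.6 y = -7332.87
338.0 x − 61.6 y = -14798.62
Solving the 2×2 system: x ≈ -34.6, y ≈ 50.4 km.
Check against Station 0 (with the unrounded x, y): √((x + 52.3)²+(y − 103.9)²) = 56.35 ≈ 56.35 km. ✓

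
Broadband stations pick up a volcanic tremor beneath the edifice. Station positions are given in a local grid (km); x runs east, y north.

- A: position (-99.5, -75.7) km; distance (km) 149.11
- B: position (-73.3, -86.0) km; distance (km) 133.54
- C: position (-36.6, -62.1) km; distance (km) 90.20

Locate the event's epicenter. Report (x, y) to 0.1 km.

x ≈ 29.2 km, y ≈ -0.4 km

Circle about each station: (x + 99.5)² + (y + 75.7)² = 149.11²; (x + 73.3)² + (y + 86.0)² = 133.54²; (x + 36.6)² + (y + 62.1)² = 90.20².
Subtracting pairs of circle equations eliminates x²+y² and gives linear equations (the radical axes):
52.4 x − 20.6 y = 1539.01
125.8 x + 27.2 y = 3662.98
Solving the 2×2 system: x ≈ 29.2, y ≈ -0.4 km.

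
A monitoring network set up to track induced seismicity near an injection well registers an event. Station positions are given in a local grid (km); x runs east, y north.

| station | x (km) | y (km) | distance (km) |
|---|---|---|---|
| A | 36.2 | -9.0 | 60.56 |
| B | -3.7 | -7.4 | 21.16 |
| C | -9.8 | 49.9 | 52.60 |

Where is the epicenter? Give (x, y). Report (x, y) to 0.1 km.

Circle about each station: (x − 36.2)² + (y + 9.0)² = 60.56²; (x + 3.7)² + (y + 7.4)² = 21.16²; (x + 9.8)² + (y − 49.9)² = 52.60².
Subtracting the A equation from the B and C equations removes the quadratic terms:
-79.8 x + 3.2 y = 1896.78
-92.0 x + 117.8 y = 2095.36
Solving the 2×2 system: x ≈ -23.8, y ≈ -0.8 km.
Check against A (with the unrounded x, y): √((x − 36.2)²+(y + 9.0)²) = 60.56 ≈ 60.56 km. ✓

(-23.8, -0.8)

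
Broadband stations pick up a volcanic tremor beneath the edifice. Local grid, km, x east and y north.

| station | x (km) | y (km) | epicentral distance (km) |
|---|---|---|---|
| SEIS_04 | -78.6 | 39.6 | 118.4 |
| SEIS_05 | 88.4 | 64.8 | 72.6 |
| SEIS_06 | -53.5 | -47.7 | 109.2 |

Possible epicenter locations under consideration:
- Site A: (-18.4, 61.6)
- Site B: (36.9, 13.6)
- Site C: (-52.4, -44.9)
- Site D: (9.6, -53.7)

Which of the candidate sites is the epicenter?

Site B

For each candidate, compare |candidate − station| to the reported distance:
Site A: residuals SEIS_04 54.3, SEIS_05 34.2, SEIS_06 5.6 → max 54.3 km
Site B: residuals SEIS_04 0.0, SEIS_05 0.0, SEIS_06 0.0 → max 0.0 km
Site C: residuals SEIS_04 29.9, SEIS_05 105.9, SEIS_06 106.2 → max 106.2 km
Site D: residuals SEIS_04 10.0, SEIS_05 69.7, SEIS_06 45.8 → max 69.7 km
Only Site B has all residuals ≈ 0.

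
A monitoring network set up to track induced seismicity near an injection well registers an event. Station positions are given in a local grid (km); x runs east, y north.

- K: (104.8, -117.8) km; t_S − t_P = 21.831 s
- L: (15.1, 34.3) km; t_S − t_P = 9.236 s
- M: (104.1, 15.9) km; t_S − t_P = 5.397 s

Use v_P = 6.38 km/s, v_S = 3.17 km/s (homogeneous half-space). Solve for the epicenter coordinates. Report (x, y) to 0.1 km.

Distance from S−P lag: d = Δt · v_P v_S / (v_P − v_S) = Δt · (6.38·3.17)/(6.38−3.17) ≈ 6.3005·Δt.
So d_K = 137.55, d_L = 58.19, d_M = 34.00 km.
Circle about each station: (x − 104.8)² + (y + 117.8)² = 137.55²; (x − 15.1)² + (y − 34.3)² = 58.19²; (x − 104.1)² + (y − 15.9)² = 34.00².
Subtracting pairs of circle equations eliminates x²+y² and gives linear equations (the radical axes):
-179.4 x + 304.2 y = -7921.45
-1.4 x + 267.4 y = 3993.74
Solving the 2×2 system: x ≈ 70.1, y ≈ 15.3 km.

(70.1, 15.3)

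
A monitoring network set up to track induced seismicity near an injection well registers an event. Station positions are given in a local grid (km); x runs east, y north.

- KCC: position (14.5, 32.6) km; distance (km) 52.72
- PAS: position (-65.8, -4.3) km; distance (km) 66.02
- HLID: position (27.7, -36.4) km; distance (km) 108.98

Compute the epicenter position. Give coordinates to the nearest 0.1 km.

x ≈ -33.9 km, y ≈ 53.5 km

Circle about each station: (x − 14.5)² + (y − 32.6)² = 52.72²; (x + 65.8)² + (y + 4.3)² = 66.02²; (x − 27.7)² + (y + 36.4)² = 108.98².
Subtracting pairs of circle equations eliminates x²+y² and gives linear equations (the radical axes):
-160.6 x − 73.8 y = 1495.88
26.4 x − 138.0 y = -8278.00
Solving the 2×2 system: x ≈ -33.9, y ≈ 53.5 km.
Check against KCC (with the unrounded x, y): √((x − 14.5)²+(y − 32.6)²) = 52.72 ≈ 52.72 km. ✓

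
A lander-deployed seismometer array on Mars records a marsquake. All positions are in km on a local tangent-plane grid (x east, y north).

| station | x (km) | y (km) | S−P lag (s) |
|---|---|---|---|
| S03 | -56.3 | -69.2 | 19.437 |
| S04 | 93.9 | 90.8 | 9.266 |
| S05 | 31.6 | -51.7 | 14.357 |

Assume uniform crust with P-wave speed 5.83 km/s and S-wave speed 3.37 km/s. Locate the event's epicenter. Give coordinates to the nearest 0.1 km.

Distance from S−P lag: d = Δt · v_P v_S / (v_P − v_S) = Δt · (5.83·3.37)/(5.83−3.37) ≈ 7.9866·Δt.
So d_S03 = 155.24, d_S04 = 74.00, d_S05 = 114.66 km.
Circle about each station: (x + 56.3)² + (y + 69.2)² = 155.24²; (x − 93.9)² + (y − 90.8)² = 74.00²; (x − 31.6)² + (y + 51.7)² = 114.66².
Subtracting pairs of circle equations eliminates x²+y² and gives linear equations (the radical axes):
300.4 x + 320.0 y = 27726.98
175.8 x + 35.0 y = 6665.66
Solving the 2×2 system: x ≈ 25.4, y ≈ 62.8 km.
Check against S03 (with the unrounded x, y): √((x + 56.3)²+(y + 69.2)²) = 155.24 ≈ 155.24 km. ✓

25.4 km east, 62.8 km north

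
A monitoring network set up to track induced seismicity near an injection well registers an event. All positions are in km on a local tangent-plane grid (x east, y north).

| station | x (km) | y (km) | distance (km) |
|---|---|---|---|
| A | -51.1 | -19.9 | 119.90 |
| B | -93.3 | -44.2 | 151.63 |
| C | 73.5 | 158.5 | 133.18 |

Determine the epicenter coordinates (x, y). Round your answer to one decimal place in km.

x ≈ -46.1 km, y ≈ 99.9 km

Circle about each station: (x + 51.1)² + (y + 19.9)² = 119.90²; (x + 93.3)² + (y + 44.2)² = 151.63²; (x − 73.5)² + (y − 158.5)² = 133.18².
Subtracting the A equation from the B and C equations removes the quadratic terms:
-84.4 x − 48.6 y = -964.34
249.2 x + 356.8 y = 24156.38
Solving the 2×2 system: x ≈ -46.1, y ≈ 99.9 km.
Check against A (with the unrounded x, y): √((x + 51.1)²+(y + 19.9)²) = 119.90 ≈ 119.90 km. ✓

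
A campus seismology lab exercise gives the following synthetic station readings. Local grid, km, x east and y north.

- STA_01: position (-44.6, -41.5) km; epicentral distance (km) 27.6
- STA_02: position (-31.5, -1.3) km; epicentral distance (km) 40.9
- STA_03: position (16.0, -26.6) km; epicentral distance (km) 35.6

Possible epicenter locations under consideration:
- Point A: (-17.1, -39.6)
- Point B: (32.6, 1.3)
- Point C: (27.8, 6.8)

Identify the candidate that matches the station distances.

Point A

For each candidate, compare |candidate − station| to the reported distance:
Point A: residuals STA_01 0.0, STA_02 0.0, STA_03 0.0 → max 0.0 km
Point B: residuals STA_01 60.7, STA_02 23.3, STA_03 3.1 → max 60.7 km
Point C: residuals STA_01 59.4, STA_02 19.0, STA_03 0.2 → max 59.4 km
Only Point A has all residuals ≈ 0.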